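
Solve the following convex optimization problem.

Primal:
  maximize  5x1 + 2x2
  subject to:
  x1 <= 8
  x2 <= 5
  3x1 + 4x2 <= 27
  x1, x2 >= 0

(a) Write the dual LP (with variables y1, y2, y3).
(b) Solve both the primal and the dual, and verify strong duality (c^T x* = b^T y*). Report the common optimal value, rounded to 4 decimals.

The standard primal-dual pair for 'max c^T x s.t. A x <= b, x >= 0' is:
  Dual:  min b^T y  s.t.  A^T y >= c,  y >= 0.

So the dual LP is:
  minimize  8y1 + 5y2 + 27y3
  subject to:
    y1 + 3y3 >= 5
    y2 + 4y3 >= 2
    y1, y2, y3 >= 0

Solving the primal: x* = (8, 0.75).
  primal value c^T x* = 41.5.
Solving the dual: y* = (3.5, 0, 0.5).
  dual value b^T y* = 41.5.
Strong duality: c^T x* = b^T y*. Confirmed.

41.5


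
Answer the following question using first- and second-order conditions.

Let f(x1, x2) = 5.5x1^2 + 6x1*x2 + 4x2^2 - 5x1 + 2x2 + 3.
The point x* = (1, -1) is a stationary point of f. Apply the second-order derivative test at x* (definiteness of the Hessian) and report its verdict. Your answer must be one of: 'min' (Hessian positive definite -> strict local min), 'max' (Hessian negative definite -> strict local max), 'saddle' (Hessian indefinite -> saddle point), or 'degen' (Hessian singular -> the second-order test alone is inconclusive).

Compute the Hessian H = grad^2 f:
  H = [[11, 6], [6, 8]]
Verify stationarity: grad f(x*) = H x* + g = (0, 0).
Eigenvalues of H: 3.3153, 15.6847.
Both eigenvalues > 0, so H is positive definite -> x* is a strict local min.

min


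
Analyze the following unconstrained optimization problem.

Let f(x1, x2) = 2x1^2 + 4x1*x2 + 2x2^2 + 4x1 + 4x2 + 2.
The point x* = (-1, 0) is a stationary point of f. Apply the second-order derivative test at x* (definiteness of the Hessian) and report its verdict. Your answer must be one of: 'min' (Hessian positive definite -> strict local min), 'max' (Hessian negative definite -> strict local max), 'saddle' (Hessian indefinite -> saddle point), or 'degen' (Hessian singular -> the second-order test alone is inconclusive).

Compute the Hessian H = grad^2 f:
  H = [[4, 4], [4, 4]]
Verify stationarity: grad f(x*) = H x* + g = (0, 0).
Eigenvalues of H: 0, 8.
H has a zero eigenvalue (singular; positive semidefinite but not definite), so H is neither positive definite, negative definite, nor indefinite. The second-order test alone is inconclusive -> degen.
(Indeed, f is constant along the null direction of H through x*, so x* is not a strict local extremum.)

degen


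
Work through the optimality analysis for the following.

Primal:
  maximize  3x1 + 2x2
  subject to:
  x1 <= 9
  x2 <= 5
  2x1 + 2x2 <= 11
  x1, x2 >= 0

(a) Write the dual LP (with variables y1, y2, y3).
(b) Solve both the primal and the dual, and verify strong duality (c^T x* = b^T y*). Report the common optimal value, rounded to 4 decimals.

The standard primal-dual pair for 'max c^T x s.t. A x <= b, x >= 0' is:
  Dual:  min b^T y  s.t.  A^T y >= c,  y >= 0.

So the dual LP is:
  minimize  9y1 + 5y2 + 11y3
  subject to:
    y1 + 2y3 >= 3
    y2 + 2y3 >= 2
    y1, y2, y3 >= 0

Solving the primal: x* = (5.5, 0).
  primal value c^T x* = 16.5.
Solving the dual: y* = (0, 0, 1.5).
  dual value b^T y* = 16.5.
Strong duality: c^T x* = b^T y*. Confirmed.

16.5


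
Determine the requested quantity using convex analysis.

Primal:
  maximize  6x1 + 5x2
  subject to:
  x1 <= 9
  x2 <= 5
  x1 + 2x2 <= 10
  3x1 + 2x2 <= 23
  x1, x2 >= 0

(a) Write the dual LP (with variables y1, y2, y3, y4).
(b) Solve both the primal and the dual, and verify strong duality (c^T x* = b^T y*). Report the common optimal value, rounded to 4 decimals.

The standard primal-dual pair for 'max c^T x s.t. A x <= b, x >= 0' is:
  Dual:  min b^T y  s.t.  A^T y >= c,  y >= 0.

So the dual LP is:
  minimize  9y1 + 5y2 + 10y3 + 23y4
  subject to:
    y1 + y3 + 3y4 >= 6
    y2 + 2y3 + 2y4 >= 5
    y1, y2, y3, y4 >= 0

Solving the primal: x* = (6.5, 1.75).
  primal value c^T x* = 47.75.
Solving the dual: y* = (0, 0, 0.75, 1.75).
  dual value b^T y* = 47.75.
Strong duality: c^T x* = b^T y*. Confirmed.

47.75


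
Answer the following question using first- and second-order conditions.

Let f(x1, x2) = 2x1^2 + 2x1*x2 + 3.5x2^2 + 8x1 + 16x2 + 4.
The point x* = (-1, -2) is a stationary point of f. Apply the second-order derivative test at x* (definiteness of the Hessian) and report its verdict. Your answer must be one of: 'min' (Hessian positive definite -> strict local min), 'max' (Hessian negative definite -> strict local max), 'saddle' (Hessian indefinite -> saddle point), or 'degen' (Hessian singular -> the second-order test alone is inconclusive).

Compute the Hessian H = grad^2 f:
  H = [[4, 2], [2, 7]]
Verify stationarity: grad f(x*) = H x* + g = (0, 0).
Eigenvalues of H: 3, 8.
Both eigenvalues > 0, so H is positive definite -> x* is a strict local min.

min


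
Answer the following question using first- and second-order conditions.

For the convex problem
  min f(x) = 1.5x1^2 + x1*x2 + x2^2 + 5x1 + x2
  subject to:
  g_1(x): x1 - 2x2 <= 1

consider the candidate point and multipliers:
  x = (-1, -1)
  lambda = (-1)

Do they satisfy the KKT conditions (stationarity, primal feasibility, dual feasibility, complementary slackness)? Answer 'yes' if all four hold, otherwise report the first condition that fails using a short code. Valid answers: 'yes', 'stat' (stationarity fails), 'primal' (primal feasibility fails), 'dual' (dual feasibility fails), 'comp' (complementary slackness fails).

Gradient of f: grad f(x) = Q x + c = (1, -2)
Constraint values g_i(x) = a_i^T x - b_i:
  g_1((-1, -1)) = 0
Stationarity residual: grad f(x) + sum_i lambda_i a_i = (0, 0)
  -> stationarity OK
Primal feasibility (all g_i <= 0): OK
Dual feasibility (all lambda_i >= 0): FAILS
Complementary slackness (lambda_i * g_i(x) = 0 for all i): OK

Verdict: the first failing condition is dual_feasibility -> dual.

dual


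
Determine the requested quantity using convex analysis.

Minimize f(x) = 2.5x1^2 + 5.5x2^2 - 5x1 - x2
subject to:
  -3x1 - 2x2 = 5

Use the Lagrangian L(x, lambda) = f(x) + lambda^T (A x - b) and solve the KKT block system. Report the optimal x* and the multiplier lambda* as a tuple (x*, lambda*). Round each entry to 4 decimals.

Form the Lagrangian:
  L(x, lambda) = (1/2) x^T Q x + c^T x + lambda^T (A x - b)
Stationarity (grad_x L = 0): Q x + c + A^T lambda = 0.
Primal feasibility: A x = b.

This gives the KKT block system:
  [ Q   A^T ] [ x     ]   [-c ]
  [ A    0  ] [ lambda ] = [ b ]

Solving the linear system:
  x*      = (-1.2689, -0.5966)
  lambda* = (-3.7815)
  f(x*)   = 12.9244

x* = (-1.2689, -0.5966), lambda* = (-3.7815)


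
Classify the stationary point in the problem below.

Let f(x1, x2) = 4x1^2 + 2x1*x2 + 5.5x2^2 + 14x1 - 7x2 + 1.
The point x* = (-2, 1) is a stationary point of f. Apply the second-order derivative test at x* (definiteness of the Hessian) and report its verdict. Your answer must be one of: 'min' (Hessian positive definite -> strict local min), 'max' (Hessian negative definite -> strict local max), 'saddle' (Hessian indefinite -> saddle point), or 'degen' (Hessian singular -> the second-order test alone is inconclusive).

Compute the Hessian H = grad^2 f:
  H = [[8, 2], [2, 11]]
Verify stationarity: grad f(x*) = H x* + g = (0, 0).
Eigenvalues of H: 7, 12.
Both eigenvalues > 0, so H is positive definite -> x* is a strict local min.

min


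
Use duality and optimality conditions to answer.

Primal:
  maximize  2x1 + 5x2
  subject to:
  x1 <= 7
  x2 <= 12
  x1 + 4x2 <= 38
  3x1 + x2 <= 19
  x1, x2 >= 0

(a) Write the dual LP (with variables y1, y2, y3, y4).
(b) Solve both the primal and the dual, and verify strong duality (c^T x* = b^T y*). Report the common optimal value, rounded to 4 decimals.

The standard primal-dual pair for 'max c^T x s.t. A x <= b, x >= 0' is:
  Dual:  min b^T y  s.t.  A^T y >= c,  y >= 0.

So the dual LP is:
  minimize  7y1 + 12y2 + 38y3 + 19y4
  subject to:
    y1 + y3 + 3y4 >= 2
    y2 + 4y3 + y4 >= 5
    y1, y2, y3, y4 >= 0

Solving the primal: x* = (3.4545, 8.6364).
  primal value c^T x* = 50.0909.
Solving the dual: y* = (0, 0, 1.1818, 0.2727).
  dual value b^T y* = 50.0909.
Strong duality: c^T x* = b^T y*. Confirmed.

50.0909


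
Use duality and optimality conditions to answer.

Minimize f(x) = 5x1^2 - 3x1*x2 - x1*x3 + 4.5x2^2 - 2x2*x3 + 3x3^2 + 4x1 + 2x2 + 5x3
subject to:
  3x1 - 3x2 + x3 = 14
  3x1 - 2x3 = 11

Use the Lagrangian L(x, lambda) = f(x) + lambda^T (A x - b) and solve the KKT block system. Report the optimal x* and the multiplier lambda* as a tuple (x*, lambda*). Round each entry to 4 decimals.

Form the Lagrangian:
  L(x, lambda) = (1/2) x^T Q x + c^T x + lambda^T (A x - b)
Stationarity (grad_x L = 0): Q x + c + A^T lambda = 0.
Primal feasibility: A x = b.

This gives the KKT block system:
  [ Q   A^T ] [ x     ]   [-c ]
  [ A    0  ] [ lambda ] = [ b ]

Solving the linear system:
  x*      = (2.7143, -2.4286, -1.4286)
  lambda* = (-8.381, -4.9048)
  f(x*)   = 85.0714

x* = (2.7143, -2.4286, -1.4286), lambda* = (-8.381, -4.9048)


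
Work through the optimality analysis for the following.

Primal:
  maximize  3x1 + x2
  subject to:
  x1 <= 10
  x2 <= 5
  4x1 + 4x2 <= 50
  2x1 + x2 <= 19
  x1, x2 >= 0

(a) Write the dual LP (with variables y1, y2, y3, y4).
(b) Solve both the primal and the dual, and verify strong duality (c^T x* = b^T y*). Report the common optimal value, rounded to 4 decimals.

The standard primal-dual pair for 'max c^T x s.t. A x <= b, x >= 0' is:
  Dual:  min b^T y  s.t.  A^T y >= c,  y >= 0.

So the dual LP is:
  minimize  10y1 + 5y2 + 50y3 + 19y4
  subject to:
    y1 + 4y3 + 2y4 >= 3
    y2 + 4y3 + y4 >= 1
    y1, y2, y3, y4 >= 0

Solving the primal: x* = (9.5, 0).
  primal value c^T x* = 28.5.
Solving the dual: y* = (0, 0, 0, 1.5).
  dual value b^T y* = 28.5.
Strong duality: c^T x* = b^T y*. Confirmed.

28.5


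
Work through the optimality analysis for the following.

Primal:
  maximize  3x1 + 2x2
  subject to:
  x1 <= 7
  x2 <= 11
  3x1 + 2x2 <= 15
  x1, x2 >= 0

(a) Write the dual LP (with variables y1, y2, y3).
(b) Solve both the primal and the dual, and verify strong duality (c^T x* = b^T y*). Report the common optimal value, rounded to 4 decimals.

The standard primal-dual pair for 'max c^T x s.t. A x <= b, x >= 0' is:
  Dual:  min b^T y  s.t.  A^T y >= c,  y >= 0.

So the dual LP is:
  minimize  7y1 + 11y2 + 15y3
  subject to:
    y1 + 3y3 >= 3
    y2 + 2y3 >= 2
    y1, y2, y3 >= 0

Solving the primal: x* = (5, 0).
  primal value c^T x* = 15.
Solving the dual: y* = (0, 0, 1).
  dual value b^T y* = 15.
Strong duality: c^T x* = b^T y*. Confirmed.

15


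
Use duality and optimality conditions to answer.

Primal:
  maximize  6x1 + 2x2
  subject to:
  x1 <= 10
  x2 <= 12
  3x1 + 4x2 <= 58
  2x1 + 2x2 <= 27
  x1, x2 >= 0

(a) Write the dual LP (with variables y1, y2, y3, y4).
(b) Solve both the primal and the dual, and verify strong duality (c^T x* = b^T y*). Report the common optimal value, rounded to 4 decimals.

The standard primal-dual pair for 'max c^T x s.t. A x <= b, x >= 0' is:
  Dual:  min b^T y  s.t.  A^T y >= c,  y >= 0.

So the dual LP is:
  minimize  10y1 + 12y2 + 58y3 + 27y4
  subject to:
    y1 + 3y3 + 2y4 >= 6
    y2 + 4y3 + 2y4 >= 2
    y1, y2, y3, y4 >= 0

Solving the primal: x* = (10, 3.5).
  primal value c^T x* = 67.
Solving the dual: y* = (4, 0, 0, 1).
  dual value b^T y* = 67.
Strong duality: c^T x* = b^T y*. Confirmed.

67


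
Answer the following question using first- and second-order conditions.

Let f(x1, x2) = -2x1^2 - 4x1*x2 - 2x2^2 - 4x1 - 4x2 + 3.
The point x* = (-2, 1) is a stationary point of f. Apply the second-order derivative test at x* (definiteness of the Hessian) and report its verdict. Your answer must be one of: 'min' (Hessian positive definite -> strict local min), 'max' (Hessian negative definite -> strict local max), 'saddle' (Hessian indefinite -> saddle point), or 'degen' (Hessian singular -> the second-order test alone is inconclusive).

Compute the Hessian H = grad^2 f:
  H = [[-4, -4], [-4, -4]]
Verify stationarity: grad f(x*) = H x* + g = (0, 0).
Eigenvalues of H: -8, 0.
H has a zero eigenvalue (singular; negative semidefinite but not definite), so H is neither positive definite, negative definite, nor indefinite. The second-order test alone is inconclusive -> degen.
(Indeed, f is constant along the null direction of H through x*, so x* is not a strict local extremum.)

degen


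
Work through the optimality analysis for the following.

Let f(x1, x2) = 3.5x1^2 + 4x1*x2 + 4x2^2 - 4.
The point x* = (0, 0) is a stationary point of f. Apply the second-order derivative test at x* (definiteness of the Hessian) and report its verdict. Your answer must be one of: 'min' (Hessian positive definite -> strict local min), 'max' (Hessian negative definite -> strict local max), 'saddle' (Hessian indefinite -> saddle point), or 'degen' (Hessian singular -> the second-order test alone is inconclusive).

Compute the Hessian H = grad^2 f:
  H = [[7, 4], [4, 8]]
Verify stationarity: grad f(x*) = H x* + g = (0, 0).
Eigenvalues of H: 3.4689, 11.5311.
Both eigenvalues > 0, so H is positive definite -> x* is a strict local min.

min


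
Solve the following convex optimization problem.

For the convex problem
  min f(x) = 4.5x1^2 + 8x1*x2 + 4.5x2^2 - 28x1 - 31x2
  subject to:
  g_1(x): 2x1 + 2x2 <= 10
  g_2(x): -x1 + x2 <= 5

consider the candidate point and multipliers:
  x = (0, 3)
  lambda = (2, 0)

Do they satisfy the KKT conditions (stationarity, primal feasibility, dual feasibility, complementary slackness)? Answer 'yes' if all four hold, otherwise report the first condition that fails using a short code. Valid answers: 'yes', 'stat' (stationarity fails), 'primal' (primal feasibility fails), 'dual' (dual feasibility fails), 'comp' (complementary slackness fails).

Gradient of f: grad f(x) = Q x + c = (-4, -4)
Constraint values g_i(x) = a_i^T x - b_i:
  g_1((0, 3)) = -4
  g_2((0, 3)) = -2
Stationarity residual: grad f(x) + sum_i lambda_i a_i = (0, 0)
  -> stationarity OK
Primal feasibility (all g_i <= 0): OK
Dual feasibility (all lambda_i >= 0): OK
Complementary slackness (lambda_i * g_i(x) = 0 for all i): FAILS

Verdict: the first failing condition is complementary_slackness -> comp.

comp


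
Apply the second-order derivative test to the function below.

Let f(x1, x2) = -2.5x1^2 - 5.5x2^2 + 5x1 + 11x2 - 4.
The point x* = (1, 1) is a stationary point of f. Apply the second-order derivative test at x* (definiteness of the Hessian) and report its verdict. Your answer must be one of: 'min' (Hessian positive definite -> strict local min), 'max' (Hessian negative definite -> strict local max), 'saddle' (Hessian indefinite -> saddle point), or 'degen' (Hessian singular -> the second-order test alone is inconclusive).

Compute the Hessian H = grad^2 f:
  H = [[-5, 0], [0, -11]]
Verify stationarity: grad f(x*) = H x* + g = (0, 0).
Eigenvalues of H: -11, -5.
Both eigenvalues < 0, so H is negative definite -> x* is a strict local max.

max


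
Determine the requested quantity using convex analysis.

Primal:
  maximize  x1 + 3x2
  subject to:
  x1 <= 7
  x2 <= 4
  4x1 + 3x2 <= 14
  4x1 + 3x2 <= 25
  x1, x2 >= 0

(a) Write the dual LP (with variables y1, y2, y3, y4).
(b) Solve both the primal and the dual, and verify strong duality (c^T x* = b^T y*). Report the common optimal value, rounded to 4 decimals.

The standard primal-dual pair for 'max c^T x s.t. A x <= b, x >= 0' is:
  Dual:  min b^T y  s.t.  A^T y >= c,  y >= 0.

So the dual LP is:
  minimize  7y1 + 4y2 + 14y3 + 25y4
  subject to:
    y1 + 4y3 + 4y4 >= 1
    y2 + 3y3 + 3y4 >= 3
    y1, y2, y3, y4 >= 0

Solving the primal: x* = (0.5, 4).
  primal value c^T x* = 12.5.
Solving the dual: y* = (0, 2.25, 0.25, 0).
  dual value b^T y* = 12.5.
Strong duality: c^T x* = b^T y*. Confirmed.

12.5


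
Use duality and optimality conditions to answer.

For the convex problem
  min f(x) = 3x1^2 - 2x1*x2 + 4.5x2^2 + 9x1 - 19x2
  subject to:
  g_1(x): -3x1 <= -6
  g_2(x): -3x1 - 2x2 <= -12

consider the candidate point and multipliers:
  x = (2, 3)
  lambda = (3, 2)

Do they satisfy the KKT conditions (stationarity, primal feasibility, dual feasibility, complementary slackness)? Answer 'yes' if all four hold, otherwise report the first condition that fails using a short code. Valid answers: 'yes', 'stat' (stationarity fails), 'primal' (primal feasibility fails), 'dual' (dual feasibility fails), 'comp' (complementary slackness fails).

Gradient of f: grad f(x) = Q x + c = (15, 4)
Constraint values g_i(x) = a_i^T x - b_i:
  g_1((2, 3)) = 0
  g_2((2, 3)) = 0
Stationarity residual: grad f(x) + sum_i lambda_i a_i = (0, 0)
  -> stationarity OK
Primal feasibility (all g_i <= 0): OK
Dual feasibility (all lambda_i >= 0): OK
Complementary slackness (lambda_i * g_i(x) = 0 for all i): OK

Verdict: yes, KKT holds.

yes


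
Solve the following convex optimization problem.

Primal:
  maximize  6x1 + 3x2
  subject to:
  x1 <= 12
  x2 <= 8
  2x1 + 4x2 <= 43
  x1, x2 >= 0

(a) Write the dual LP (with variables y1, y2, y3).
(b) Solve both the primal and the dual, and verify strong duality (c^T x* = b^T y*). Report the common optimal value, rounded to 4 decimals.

The standard primal-dual pair for 'max c^T x s.t. A x <= b, x >= 0' is:
  Dual:  min b^T y  s.t.  A^T y >= c,  y >= 0.

So the dual LP is:
  minimize  12y1 + 8y2 + 43y3
  subject to:
    y1 + 2y3 >= 6
    y2 + 4y3 >= 3
    y1, y2, y3 >= 0

Solving the primal: x* = (12, 4.75).
  primal value c^T x* = 86.25.
Solving the dual: y* = (4.5, 0, 0.75).
  dual value b^T y* = 86.25.
Strong duality: c^T x* = b^T y*. Confirmed.

86.25


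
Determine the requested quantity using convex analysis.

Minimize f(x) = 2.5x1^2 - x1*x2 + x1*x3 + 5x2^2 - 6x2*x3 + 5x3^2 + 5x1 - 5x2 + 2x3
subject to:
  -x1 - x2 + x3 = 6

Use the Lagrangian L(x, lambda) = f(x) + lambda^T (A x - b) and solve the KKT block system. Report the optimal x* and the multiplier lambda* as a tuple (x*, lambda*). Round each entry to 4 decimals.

Form the Lagrangian:
  L(x, lambda) = (1/2) x^T Q x + c^T x + lambda^T (A x - b)
Stationarity (grad_x L = 0): Q x + c + A^T lambda = 0.
Primal feasibility: A x = b.

This gives the KKT block system:
  [ Q   A^T ] [ x     ]   [-c ]
  [ A    0  ] [ lambda ] = [ b ]

Solving the linear system:
  x*      = (-4.1667, -0.5417, 1.2917)
  lambda* = (-14)
  f(x*)   = 34.2292

x* = (-4.1667, -0.5417, 1.2917), lambda* = (-14)


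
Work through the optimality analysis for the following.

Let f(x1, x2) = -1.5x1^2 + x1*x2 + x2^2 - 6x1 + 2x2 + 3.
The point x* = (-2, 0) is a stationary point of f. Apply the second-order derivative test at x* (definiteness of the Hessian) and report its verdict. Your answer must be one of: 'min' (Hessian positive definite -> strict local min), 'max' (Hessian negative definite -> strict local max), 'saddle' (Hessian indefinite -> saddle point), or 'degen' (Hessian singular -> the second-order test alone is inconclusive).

Compute the Hessian H = grad^2 f:
  H = [[-3, 1], [1, 2]]
Verify stationarity: grad f(x*) = H x* + g = (0, 0).
Eigenvalues of H: -3.1926, 2.1926.
Eigenvalues have mixed signs, so H is indefinite -> x* is a saddle point.

saddle


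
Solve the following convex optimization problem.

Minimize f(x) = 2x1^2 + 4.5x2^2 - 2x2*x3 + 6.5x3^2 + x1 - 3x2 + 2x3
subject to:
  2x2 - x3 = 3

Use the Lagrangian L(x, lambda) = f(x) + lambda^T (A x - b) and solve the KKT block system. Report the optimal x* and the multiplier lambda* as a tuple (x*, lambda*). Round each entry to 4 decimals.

Form the Lagrangian:
  L(x, lambda) = (1/2) x^T Q x + c^T x + lambda^T (A x - b)
Stationarity (grad_x L = 0): Q x + c + A^T lambda = 0.
Primal feasibility: A x = b.

This gives the KKT block system:
  [ Q   A^T ] [ x     ]   [-c ]
  [ A    0  ] [ lambda ] = [ b ]

Solving the linear system:
  x*      = (-0.25, 1.3396, -0.3208)
  lambda* = (-4.8491)
  f(x*)   = 4.8184

x* = (-0.25, 1.3396, -0.3208), lambda* = (-4.8491)


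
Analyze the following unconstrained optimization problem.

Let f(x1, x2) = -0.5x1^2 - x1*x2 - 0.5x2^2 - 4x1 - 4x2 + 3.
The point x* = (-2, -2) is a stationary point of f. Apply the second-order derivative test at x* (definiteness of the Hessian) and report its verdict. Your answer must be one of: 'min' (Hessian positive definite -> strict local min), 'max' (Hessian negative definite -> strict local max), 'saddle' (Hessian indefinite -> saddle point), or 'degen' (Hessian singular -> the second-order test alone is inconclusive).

Compute the Hessian H = grad^2 f:
  H = [[-1, -1], [-1, -1]]
Verify stationarity: grad f(x*) = H x* + g = (0, 0).
Eigenvalues of H: -2, 0.
H has a zero eigenvalue (singular; negative semidefinite but not definite), so H is neither positive definite, negative definite, nor indefinite. The second-order test alone is inconclusive -> degen.
(Indeed, f is constant along the null direction of H through x*, so x* is not a strict local extremum.)

degen


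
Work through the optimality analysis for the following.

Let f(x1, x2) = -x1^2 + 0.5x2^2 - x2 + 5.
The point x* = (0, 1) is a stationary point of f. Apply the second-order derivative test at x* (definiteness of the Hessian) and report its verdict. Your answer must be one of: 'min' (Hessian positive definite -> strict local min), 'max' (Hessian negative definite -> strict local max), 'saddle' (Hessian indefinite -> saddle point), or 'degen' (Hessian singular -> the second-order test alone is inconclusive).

Compute the Hessian H = grad^2 f:
  H = [[-2, 0], [0, 1]]
Verify stationarity: grad f(x*) = H x* + g = (0, 0).
Eigenvalues of H: -2, 1.
Eigenvalues have mixed signs, so H is indefinite -> x* is a saddle point.

saddle


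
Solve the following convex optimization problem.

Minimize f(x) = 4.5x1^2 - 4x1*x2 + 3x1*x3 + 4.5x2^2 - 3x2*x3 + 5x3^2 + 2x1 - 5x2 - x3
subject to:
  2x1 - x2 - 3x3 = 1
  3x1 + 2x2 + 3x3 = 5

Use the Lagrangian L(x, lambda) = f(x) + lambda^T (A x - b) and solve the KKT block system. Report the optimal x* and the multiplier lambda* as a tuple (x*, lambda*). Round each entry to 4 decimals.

Form the Lagrangian:
  L(x, lambda) = (1/2) x^T Q x + c^T x + lambda^T (A x - b)
Stationarity (grad_x L = 0): Q x + c + A^T lambda = 0.
Primal feasibility: A x = b.

This gives the KKT block system:
  [ Q   A^T ] [ x     ]   [-c ]
  [ A    0  ] [ lambda ] = [ b ]

Solving the linear system:
  x*      = (0.9887, 1.0566, -0.0264)
  lambda* = (-1.6121, -1.1228)
  f(x*)   = 1.9736

x* = (0.9887, 1.0566, -0.0264), lambda* = (-1.6121, -1.1228)


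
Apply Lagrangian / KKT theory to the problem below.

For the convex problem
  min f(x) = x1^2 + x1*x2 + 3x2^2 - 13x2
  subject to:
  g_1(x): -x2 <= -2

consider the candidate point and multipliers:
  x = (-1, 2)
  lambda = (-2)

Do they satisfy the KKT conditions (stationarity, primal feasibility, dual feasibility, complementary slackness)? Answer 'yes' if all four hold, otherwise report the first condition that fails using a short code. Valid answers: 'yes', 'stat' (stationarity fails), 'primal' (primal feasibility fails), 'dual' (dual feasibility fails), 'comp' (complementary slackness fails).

Gradient of f: grad f(x) = Q x + c = (0, -2)
Constraint values g_i(x) = a_i^T x - b_i:
  g_1((-1, 2)) = 0
Stationarity residual: grad f(x) + sum_i lambda_i a_i = (0, 0)
  -> stationarity OK
Primal feasibility (all g_i <= 0): OK
Dual feasibility (all lambda_i >= 0): FAILS
Complementary slackness (lambda_i * g_i(x) = 0 for all i): OK

Verdict: the first failing condition is dual_feasibility -> dual.

dual


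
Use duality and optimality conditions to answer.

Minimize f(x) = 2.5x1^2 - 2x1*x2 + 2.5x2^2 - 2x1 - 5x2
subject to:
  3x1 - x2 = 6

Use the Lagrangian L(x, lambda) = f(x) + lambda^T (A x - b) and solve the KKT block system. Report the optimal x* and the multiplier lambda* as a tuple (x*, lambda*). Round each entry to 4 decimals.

Form the Lagrangian:
  L(x, lambda) = (1/2) x^T Q x + c^T x + lambda^T (A x - b)
Stationarity (grad_x L = 0): Q x + c + A^T lambda = 0.
Primal feasibility: A x = b.

This gives the KKT block system:
  [ Q   A^T ] [ x     ]   [-c ]
  [ A    0  ] [ lambda ] = [ b ]

Solving the linear system:
  x*      = (2.5, 1.5)
  lambda* = (-2.5)
  f(x*)   = 1.25

x* = (2.5, 1.5), lambda* = (-2.5)


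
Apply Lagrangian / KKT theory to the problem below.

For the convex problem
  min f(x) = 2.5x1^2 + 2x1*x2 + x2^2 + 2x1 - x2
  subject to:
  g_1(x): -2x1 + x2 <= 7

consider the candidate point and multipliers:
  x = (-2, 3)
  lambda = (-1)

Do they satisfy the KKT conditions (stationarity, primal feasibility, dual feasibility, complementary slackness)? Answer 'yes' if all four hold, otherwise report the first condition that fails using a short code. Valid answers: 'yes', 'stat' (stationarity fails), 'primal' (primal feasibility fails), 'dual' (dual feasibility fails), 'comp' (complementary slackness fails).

Gradient of f: grad f(x) = Q x + c = (-2, 1)
Constraint values g_i(x) = a_i^T x - b_i:
  g_1((-2, 3)) = 0
Stationarity residual: grad f(x) + sum_i lambda_i a_i = (0, 0)
  -> stationarity OK
Primal feasibility (all g_i <= 0): OK
Dual feasibility (all lambda_i >= 0): FAILS
Complementary slackness (lambda_i * g_i(x) = 0 for all i): OK

Verdict: the first failing condition is dual_feasibility -> dual.

dual


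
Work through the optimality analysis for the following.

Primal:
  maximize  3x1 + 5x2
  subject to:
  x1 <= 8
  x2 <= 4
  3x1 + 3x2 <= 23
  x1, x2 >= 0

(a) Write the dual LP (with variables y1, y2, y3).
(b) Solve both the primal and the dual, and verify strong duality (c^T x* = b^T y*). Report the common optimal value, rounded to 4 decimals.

The standard primal-dual pair for 'max c^T x s.t. A x <= b, x >= 0' is:
  Dual:  min b^T y  s.t.  A^T y >= c,  y >= 0.

So the dual LP is:
  minimize  8y1 + 4y2 + 23y3
  subject to:
    y1 + 3y3 >= 3
    y2 + 3y3 >= 5
    y1, y2, y3 >= 0

Solving the primal: x* = (3.6667, 4).
  primal value c^T x* = 31.
Solving the dual: y* = (0, 2, 1).
  dual value b^T y* = 31.
Strong duality: c^T x* = b^T y*. Confirmed.

31


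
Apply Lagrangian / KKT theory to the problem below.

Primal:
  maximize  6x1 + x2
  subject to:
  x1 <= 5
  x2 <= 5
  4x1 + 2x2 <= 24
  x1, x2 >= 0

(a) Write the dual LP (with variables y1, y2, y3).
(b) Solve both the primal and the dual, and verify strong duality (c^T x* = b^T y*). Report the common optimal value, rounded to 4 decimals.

The standard primal-dual pair for 'max c^T x s.t. A x <= b, x >= 0' is:
  Dual:  min b^T y  s.t.  A^T y >= c,  y >= 0.

So the dual LP is:
  minimize  5y1 + 5y2 + 24y3
  subject to:
    y1 + 4y3 >= 6
    y2 + 2y3 >= 1
    y1, y2, y3 >= 0

Solving the primal: x* = (5, 2).
  primal value c^T x* = 32.
Solving the dual: y* = (4, 0, 0.5).
  dual value b^T y* = 32.
Strong duality: c^T x* = b^T y*. Confirmed.

32


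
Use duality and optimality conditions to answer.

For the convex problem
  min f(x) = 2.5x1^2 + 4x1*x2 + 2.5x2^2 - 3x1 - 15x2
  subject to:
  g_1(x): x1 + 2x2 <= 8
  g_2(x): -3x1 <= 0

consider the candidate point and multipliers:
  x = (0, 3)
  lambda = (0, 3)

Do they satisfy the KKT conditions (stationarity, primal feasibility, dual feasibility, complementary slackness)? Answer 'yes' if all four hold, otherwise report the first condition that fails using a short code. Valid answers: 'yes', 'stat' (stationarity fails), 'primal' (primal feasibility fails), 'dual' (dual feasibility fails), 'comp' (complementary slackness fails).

Gradient of f: grad f(x) = Q x + c = (9, 0)
Constraint values g_i(x) = a_i^T x - b_i:
  g_1((0, 3)) = -2
  g_2((0, 3)) = 0
Stationarity residual: grad f(x) + sum_i lambda_i a_i = (0, 0)
  -> stationarity OK
Primal feasibility (all g_i <= 0): OK
Dual feasibility (all lambda_i >= 0): OK
Complementary slackness (lambda_i * g_i(x) = 0 for all i): OK

Verdict: yes, KKT holds.

yes


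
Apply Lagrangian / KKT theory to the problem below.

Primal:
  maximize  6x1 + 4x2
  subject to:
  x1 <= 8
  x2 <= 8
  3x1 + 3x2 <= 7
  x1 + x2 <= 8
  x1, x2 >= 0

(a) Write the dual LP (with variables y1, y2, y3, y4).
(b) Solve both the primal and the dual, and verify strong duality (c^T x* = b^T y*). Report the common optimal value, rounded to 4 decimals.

The standard primal-dual pair for 'max c^T x s.t. A x <= b, x >= 0' is:
  Dual:  min b^T y  s.t.  A^T y >= c,  y >= 0.

So the dual LP is:
  minimize  8y1 + 8y2 + 7y3 + 8y4
  subject to:
    y1 + 3y3 + y4 >= 6
    y2 + 3y3 + y4 >= 4
    y1, y2, y3, y4 >= 0

Solving the primal: x* = (2.3333, 0).
  primal value c^T x* = 14.
Solving the dual: y* = (0, 0, 2, 0).
  dual value b^T y* = 14.
Strong duality: c^T x* = b^T y*. Confirmed.

14


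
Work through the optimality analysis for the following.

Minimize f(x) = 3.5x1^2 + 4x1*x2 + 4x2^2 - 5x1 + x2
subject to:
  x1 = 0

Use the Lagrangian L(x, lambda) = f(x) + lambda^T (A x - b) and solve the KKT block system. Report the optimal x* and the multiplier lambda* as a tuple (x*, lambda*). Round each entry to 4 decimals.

Form the Lagrangian:
  L(x, lambda) = (1/2) x^T Q x + c^T x + lambda^T (A x - b)
Stationarity (grad_x L = 0): Q x + c + A^T lambda = 0.
Primal feasibility: A x = b.

This gives the KKT block system:
  [ Q   A^T ] [ x     ]   [-c ]
  [ A    0  ] [ lambda ] = [ b ]

Solving the linear system:
  x*      = (0, -0.125)
  lambda* = (5.5)
  f(x*)   = -0.0625

x* = (0, -0.125), lambda* = (5.5)


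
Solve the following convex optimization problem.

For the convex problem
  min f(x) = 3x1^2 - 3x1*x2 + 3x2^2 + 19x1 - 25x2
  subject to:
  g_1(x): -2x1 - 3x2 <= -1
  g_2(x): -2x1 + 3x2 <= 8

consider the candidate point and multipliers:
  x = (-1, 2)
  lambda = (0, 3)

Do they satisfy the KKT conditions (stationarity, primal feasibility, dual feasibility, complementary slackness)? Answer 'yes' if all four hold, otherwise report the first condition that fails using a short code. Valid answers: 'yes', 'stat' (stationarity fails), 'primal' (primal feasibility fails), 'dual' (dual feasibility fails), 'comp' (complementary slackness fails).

Gradient of f: grad f(x) = Q x + c = (7, -10)
Constraint values g_i(x) = a_i^T x - b_i:
  g_1((-1, 2)) = -3
  g_2((-1, 2)) = 0
Stationarity residual: grad f(x) + sum_i lambda_i a_i = (1, -1)
  -> stationarity FAILS
Primal feasibility (all g_i <= 0): OK
Dual feasibility (all lambda_i >= 0): OK
Complementary slackness (lambda_i * g_i(x) = 0 for all i): OK

Verdict: the first failing condition is stationarity -> stat.

stat


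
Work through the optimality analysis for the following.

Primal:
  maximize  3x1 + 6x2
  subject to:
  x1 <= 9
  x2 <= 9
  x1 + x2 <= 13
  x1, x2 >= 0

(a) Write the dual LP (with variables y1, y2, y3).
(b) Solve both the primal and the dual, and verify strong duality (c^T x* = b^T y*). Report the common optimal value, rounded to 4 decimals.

The standard primal-dual pair for 'max c^T x s.t. A x <= b, x >= 0' is:
  Dual:  min b^T y  s.t.  A^T y >= c,  y >= 0.

So the dual LP is:
  minimize  9y1 + 9y2 + 13y3
  subject to:
    y1 + y3 >= 3
    y2 + y3 >= 6
    y1, y2, y3 >= 0

Solving the primal: x* = (4, 9).
  primal value c^T x* = 66.
Solving the dual: y* = (0, 3, 3).
  dual value b^T y* = 66.
Strong duality: c^T x* = b^T y*. Confirmed.

66


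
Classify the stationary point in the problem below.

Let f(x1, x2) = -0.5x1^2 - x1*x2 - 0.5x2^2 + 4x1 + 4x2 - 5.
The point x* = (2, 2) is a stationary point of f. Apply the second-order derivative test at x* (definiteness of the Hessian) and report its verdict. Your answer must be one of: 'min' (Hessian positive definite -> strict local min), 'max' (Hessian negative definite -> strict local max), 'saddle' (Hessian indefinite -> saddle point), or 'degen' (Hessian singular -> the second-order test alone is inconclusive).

Compute the Hessian H = grad^2 f:
  H = [[-1, -1], [-1, -1]]
Verify stationarity: grad f(x*) = H x* + g = (0, 0).
Eigenvalues of H: -2, 0.
H has a zero eigenvalue (singular; negative semidefinite but not definite), so H is neither positive definite, negative definite, nor indefinite. The second-order test alone is inconclusive -> degen.
(Indeed, f is constant along the null direction of H through x*, so x* is not a strict local extremum.)

degen


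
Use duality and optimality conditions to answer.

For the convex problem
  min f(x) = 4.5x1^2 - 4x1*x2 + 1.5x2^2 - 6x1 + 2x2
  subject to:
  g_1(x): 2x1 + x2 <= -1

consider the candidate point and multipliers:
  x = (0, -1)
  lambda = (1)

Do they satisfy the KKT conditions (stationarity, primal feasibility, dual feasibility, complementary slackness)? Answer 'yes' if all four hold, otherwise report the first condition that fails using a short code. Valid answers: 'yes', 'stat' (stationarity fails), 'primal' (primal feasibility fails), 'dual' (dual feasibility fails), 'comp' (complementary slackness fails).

Gradient of f: grad f(x) = Q x + c = (-2, -1)
Constraint values g_i(x) = a_i^T x - b_i:
  g_1((0, -1)) = 0
Stationarity residual: grad f(x) + sum_i lambda_i a_i = (0, 0)
  -> stationarity OK
Primal feasibility (all g_i <= 0): OK
Dual feasibility (all lambda_i >= 0): OK
Complementary slackness (lambda_i * g_i(x) = 0 for all i): OK

Verdict: yes, KKT holds.

yes


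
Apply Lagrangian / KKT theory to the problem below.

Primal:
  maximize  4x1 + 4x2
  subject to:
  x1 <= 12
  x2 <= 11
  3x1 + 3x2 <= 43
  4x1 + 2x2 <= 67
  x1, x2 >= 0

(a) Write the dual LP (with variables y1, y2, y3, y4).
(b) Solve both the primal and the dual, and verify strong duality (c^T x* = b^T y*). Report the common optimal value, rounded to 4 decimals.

The standard primal-dual pair for 'max c^T x s.t. A x <= b, x >= 0' is:
  Dual:  min b^T y  s.t.  A^T y >= c,  y >= 0.

So the dual LP is:
  minimize  12y1 + 11y2 + 43y3 + 67y4
  subject to:
    y1 + 3y3 + 4y4 >= 4
    y2 + 3y3 + 2y4 >= 4
    y1, y2, y3, y4 >= 0

Solving the primal: x* = (12, 2.3333).
  primal value c^T x* = 57.3333.
Solving the dual: y* = (0, 0, 1.3333, 0).
  dual value b^T y* = 57.3333.
Strong duality: c^T x* = b^T y*. Confirmed.

57.3333


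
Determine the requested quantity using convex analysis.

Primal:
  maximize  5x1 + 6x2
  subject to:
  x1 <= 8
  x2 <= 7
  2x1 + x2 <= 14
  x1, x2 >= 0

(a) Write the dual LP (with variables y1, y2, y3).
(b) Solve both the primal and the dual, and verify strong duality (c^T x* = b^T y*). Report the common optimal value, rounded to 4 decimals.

The standard primal-dual pair for 'max c^T x s.t. A x <= b, x >= 0' is:
  Dual:  min b^T y  s.t.  A^T y >= c,  y >= 0.

So the dual LP is:
  minimize  8y1 + 7y2 + 14y3
  subject to:
    y1 + 2y3 >= 5
    y2 + y3 >= 6
    y1, y2, y3 >= 0

Solving the primal: x* = (3.5, 7).
  primal value c^T x* = 59.5.
Solving the dual: y* = (0, 3.5, 2.5).
  dual value b^T y* = 59.5.
Strong duality: c^T x* = b^T y*. Confirmed.

59.5


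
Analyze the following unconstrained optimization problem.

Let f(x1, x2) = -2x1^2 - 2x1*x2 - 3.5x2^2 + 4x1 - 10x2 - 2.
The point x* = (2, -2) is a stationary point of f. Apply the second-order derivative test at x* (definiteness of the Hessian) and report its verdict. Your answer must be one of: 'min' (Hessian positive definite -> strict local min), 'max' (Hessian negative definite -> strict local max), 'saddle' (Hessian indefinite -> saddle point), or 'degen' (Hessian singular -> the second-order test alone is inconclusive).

Compute the Hessian H = grad^2 f:
  H = [[-4, -2], [-2, -7]]
Verify stationarity: grad f(x*) = H x* + g = (0, 0).
Eigenvalues of H: -8, -3.
Both eigenvalues < 0, so H is negative definite -> x* is a strict local max.

max


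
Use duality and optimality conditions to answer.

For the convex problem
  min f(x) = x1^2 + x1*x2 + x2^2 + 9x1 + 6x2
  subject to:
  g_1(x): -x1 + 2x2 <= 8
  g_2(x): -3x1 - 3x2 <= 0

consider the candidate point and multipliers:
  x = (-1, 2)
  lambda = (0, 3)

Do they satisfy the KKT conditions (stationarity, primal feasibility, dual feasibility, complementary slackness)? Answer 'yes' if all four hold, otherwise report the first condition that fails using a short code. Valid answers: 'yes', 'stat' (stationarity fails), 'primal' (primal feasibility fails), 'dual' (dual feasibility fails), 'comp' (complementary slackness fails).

Gradient of f: grad f(x) = Q x + c = (9, 9)
Constraint values g_i(x) = a_i^T x - b_i:
  g_1((-1, 2)) = -3
  g_2((-1, 2)) = -3
Stationarity residual: grad f(x) + sum_i lambda_i a_i = (0, 0)
  -> stationarity OK
Primal feasibility (all g_i <= 0): OK
Dual feasibility (all lambda_i >= 0): OK
Complementary slackness (lambda_i * g_i(x) = 0 for all i): FAILS

Verdict: the first failing condition is complementary_slackness -> comp.

comp


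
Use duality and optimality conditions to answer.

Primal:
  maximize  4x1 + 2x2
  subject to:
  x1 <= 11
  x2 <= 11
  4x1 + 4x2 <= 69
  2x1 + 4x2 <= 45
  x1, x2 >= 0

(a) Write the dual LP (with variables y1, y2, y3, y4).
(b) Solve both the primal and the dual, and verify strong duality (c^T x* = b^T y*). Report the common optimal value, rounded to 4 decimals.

The standard primal-dual pair for 'max c^T x s.t. A x <= b, x >= 0' is:
  Dual:  min b^T y  s.t.  A^T y >= c,  y >= 0.

So the dual LP is:
  minimize  11y1 + 11y2 + 69y3 + 45y4
  subject to:
    y1 + 4y3 + 2y4 >= 4
    y2 + 4y3 + 4y4 >= 2
    y1, y2, y3, y4 >= 0

Solving the primal: x* = (11, 5.75).
  primal value c^T x* = 55.5.
Solving the dual: y* = (3, 0, 0, 0.5).
  dual value b^T y* = 55.5.
Strong duality: c^T x* = b^T y*. Confirmed.

55.5


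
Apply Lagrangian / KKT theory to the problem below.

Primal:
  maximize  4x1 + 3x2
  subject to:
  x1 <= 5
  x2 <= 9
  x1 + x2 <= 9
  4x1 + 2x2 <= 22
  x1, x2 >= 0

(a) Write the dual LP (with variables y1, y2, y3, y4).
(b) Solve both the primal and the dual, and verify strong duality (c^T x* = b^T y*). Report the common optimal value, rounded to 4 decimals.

The standard primal-dual pair for 'max c^T x s.t. A x <= b, x >= 0' is:
  Dual:  min b^T y  s.t.  A^T y >= c,  y >= 0.

So the dual LP is:
  minimize  5y1 + 9y2 + 9y3 + 22y4
  subject to:
    y1 + y3 + 4y4 >= 4
    y2 + y3 + 2y4 >= 3
    y1, y2, y3, y4 >= 0

Solving the primal: x* = (2, 7).
  primal value c^T x* = 29.
Solving the dual: y* = (0, 0, 2, 0.5).
  dual value b^T y* = 29.
Strong duality: c^T x* = b^T y*. Confirmed.

29


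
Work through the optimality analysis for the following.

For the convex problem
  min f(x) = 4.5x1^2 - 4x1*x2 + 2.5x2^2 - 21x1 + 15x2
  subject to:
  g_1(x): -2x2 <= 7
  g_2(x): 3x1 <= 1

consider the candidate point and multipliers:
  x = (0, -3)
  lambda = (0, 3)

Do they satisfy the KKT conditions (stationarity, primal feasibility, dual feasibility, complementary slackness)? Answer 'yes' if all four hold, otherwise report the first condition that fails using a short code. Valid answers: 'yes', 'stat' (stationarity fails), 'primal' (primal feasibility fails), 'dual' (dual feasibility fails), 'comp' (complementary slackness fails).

Gradient of f: grad f(x) = Q x + c = (-9, 0)
Constraint values g_i(x) = a_i^T x - b_i:
  g_1((0, -3)) = -1
  g_2((0, -3)) = -1
Stationarity residual: grad f(x) + sum_i lambda_i a_i = (0, 0)
  -> stationarity OK
Primal feasibility (all g_i <= 0): OK
Dual feasibility (all lambda_i >= 0): OK
Complementary slackness (lambda_i * g_i(x) = 0 for all i): FAILS

Verdict: the first failing condition is complementary_slackness -> comp.

comp


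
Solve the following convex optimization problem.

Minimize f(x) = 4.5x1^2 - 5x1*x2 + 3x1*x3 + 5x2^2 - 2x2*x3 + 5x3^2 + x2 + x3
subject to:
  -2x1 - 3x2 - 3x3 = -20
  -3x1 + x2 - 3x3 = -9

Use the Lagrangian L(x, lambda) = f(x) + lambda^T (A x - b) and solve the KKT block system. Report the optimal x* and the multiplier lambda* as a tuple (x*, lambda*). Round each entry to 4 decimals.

Form the Lagrangian:
  L(x, lambda) = (1/2) x^T Q x + c^T x + lambda^T (A x - b)
Stationarity (grad_x L = 0): Q x + c + A^T lambda = 0.
Primal feasibility: A x = b.

This gives the KKT block system:
  [ Q   A^T ] [ x     ]   [-c ]
  [ A    0  ] [ lambda ] = [ b ]

Solving the linear system:
  x*      = (2.6142, 3.4036, 1.5203)
  lambda* = (6.1675, -0.4213)
  f(x*)   = 62.2411

x* = (2.6142, 3.4036, 1.5203), lambda* = (6.1675, -0.4213)


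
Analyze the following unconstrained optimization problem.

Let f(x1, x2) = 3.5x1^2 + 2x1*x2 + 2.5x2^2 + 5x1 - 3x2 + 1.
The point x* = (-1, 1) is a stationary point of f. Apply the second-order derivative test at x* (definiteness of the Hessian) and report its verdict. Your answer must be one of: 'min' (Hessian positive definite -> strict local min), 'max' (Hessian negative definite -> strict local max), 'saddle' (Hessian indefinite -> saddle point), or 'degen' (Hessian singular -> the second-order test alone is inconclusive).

Compute the Hessian H = grad^2 f:
  H = [[7, 2], [2, 5]]
Verify stationarity: grad f(x*) = H x* + g = (0, 0).
Eigenvalues of H: 3.7639, 8.2361.
Both eigenvalues > 0, so H is positive definite -> x* is a strict local min.

min
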